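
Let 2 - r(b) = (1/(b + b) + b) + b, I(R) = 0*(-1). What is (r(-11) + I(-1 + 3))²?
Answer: 279841/484 ≈ 578.18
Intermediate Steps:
I(R) = 0
r(b) = 2 - 2*b - 1/(2*b) (r(b) = 2 - ((1/(b + b) + b) + b) = 2 - ((1/(2*b) + b) + b) = 2 - ((b + 1/(2*b)) + b) = 2 - (1/(2*b) + 2*b) = 2 + (-2*b - 1/(2*b)) = 2 - 2*b - 1/(2*b))
(r(-11) + I(-1 + 3))² = ((2 - 2*(-11) - ½/(-11)) + 0)² = ((2 + 22 - ½*(-1/11)) + 0)² = ((2 + 22 + 1/22) + 0)² = (529/22 + 0)² = (529/22)² = 279841/484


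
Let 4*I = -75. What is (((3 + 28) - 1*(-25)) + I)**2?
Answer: 22201/16 ≈ 1387.6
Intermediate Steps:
I = -75/4 (I = (1/4)*(-75) = -75/4 ≈ -18.750)
(((3 + 28) - 1*(-25)) + I)**2 = (((3 + 28) - 1*(-25)) - 75/4)**2 = ((31 + 25) - 75/4)**2 = (56 - 75/4)**2 = (149/4)**2 = 22201/16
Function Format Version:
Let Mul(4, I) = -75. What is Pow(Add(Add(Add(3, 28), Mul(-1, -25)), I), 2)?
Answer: Rational(22201, 16) ≈ 1387.6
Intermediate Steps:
I = Rational(-75, 4) (I = Mul(Rational(1, 4), -75) = Rational(-75, 4) ≈ -18.750)
Pow(Add(Add(Add(3, 28), Mul(-1, -25)), I), 2) = Pow(Add(Add(Add(3, 28), Mul(-1, -25)), Rational(-75, 4)), 2) = Pow(Add(Add(31, 25), Rational(-75, 4)), 2) = Pow(Add(56, Rational(-75, 4)), 2) = Pow(Rational(149, 4), 2) = Rational(22201, 16)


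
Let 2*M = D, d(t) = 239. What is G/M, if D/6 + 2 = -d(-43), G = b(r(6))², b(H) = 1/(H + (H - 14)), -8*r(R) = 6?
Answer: -4/694803 ≈ -5.7570e-6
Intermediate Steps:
r(R) = -¾ (r(R) = -⅛*6 = -¾)
b(H) = 1/(-14 + 2*H) (b(H) = 1/(H + (-14 + H)) = 1/(-14 + 2*H))
G = 4/961 (G = (1/(2*(-7 - ¾)))² = (1/(2*(-31/4)))² = ((½)*(-4/31))² = (-2/31)² = 4/961 ≈ 0.0041623)
D = -1446 (D = -12 + 6*(-1*239) = -12 + 6*(-239) = -12 - 1434 = -1446)
M = -723 (M = (½)*(-1446) = -723)
G/M = (4/961)/(-723) = (4/961)*(-1/723) = -4/694803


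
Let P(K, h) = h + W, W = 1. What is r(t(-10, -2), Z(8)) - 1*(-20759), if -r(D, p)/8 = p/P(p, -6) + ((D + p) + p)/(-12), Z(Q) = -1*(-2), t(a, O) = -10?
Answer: 103791/5 ≈ 20758.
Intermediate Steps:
Z(Q) = 2
P(K, h) = 1 + h (P(K, h) = h + 1 = 1 + h)
r(D, p) = 2*D/3 + 44*p/15 (r(D, p) = -8*(p/(1 - 6) + ((D + p) + p)/(-12)) = -8*(p/(-5) + (D + 2*p)*(-1/12)) = -8*(p*(-⅕) + (-p/6 - D/12)) = -8*(-p/5 + (-p/6 - D/12)) = -8*(-11*p/30 - D/12) = 2*D/3 + 44*p/15)
r(t(-10, -2), Z(8)) - 1*(-20759) = ((⅔)*(-10) + (44/15)*2) - 1*(-20759) = (-20/3 + 88/15) + 20759 = -⅘ + 20759 = 103791/5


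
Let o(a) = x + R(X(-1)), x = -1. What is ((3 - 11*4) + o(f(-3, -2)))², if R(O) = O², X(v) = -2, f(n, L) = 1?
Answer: 1444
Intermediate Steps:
o(a) = 3 (o(a) = -1 + (-2)² = -1 + 4 = 3)
((3 - 11*4) + o(f(-3, -2)))² = ((3 - 11*4) + 3)² = ((3 - 44) + 3)² = (-41 + 3)² = (-38)² = 1444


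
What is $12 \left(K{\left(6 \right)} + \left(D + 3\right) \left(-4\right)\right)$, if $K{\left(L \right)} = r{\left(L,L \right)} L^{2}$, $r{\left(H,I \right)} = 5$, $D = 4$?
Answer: $1824$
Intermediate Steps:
$K{\left(L \right)} = 5 L^{2}$
$12 \left(K{\left(6 \right)} + \left(D + 3\right) \left(-4\right)\right) = 12 \left(5 \cdot 6^{2} + \left(4 + 3\right) \left(-4\right)\right) = 12 \left(5 \cdot 36 + 7 \left(-4\right)\right) = 12 \left(180 - 28\right) = 12 \cdot 152 = 1824$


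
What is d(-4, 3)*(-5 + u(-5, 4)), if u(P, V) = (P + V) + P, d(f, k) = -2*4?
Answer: 88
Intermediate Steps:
d(f, k) = -8
u(P, V) = V + 2*P
d(-4, 3)*(-5 + u(-5, 4)) = -8*(-5 + (4 + 2*(-5))) = -8*(-5 + (4 - 10)) = -8*(-5 - 6) = -8*(-11) = 88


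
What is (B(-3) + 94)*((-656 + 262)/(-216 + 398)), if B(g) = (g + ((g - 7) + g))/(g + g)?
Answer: -57130/273 ≈ -209.27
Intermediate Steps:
B(g) = (-7 + 3*g)/(2*g) (B(g) = (g + ((-7 + g) + g))/((2*g)) = (g + (-7 + 2*g))*(1/(2*g)) = (-7 + 3*g)*(1/(2*g)) = (-7 + 3*g)/(2*g))
(B(-3) + 94)*((-656 + 262)/(-216 + 398)) = ((½)*(-7 + 3*(-3))/(-3) + 94)*((-656 + 262)/(-216 + 398)) = ((½)*(-⅓)*(-7 - 9) + 94)*(-394/182) = ((½)*(-⅓)*(-16) + 94)*(-394*1/182) = (8/3 + 94)*(-197/91) = (290/3)*(-197/91) = -57130/273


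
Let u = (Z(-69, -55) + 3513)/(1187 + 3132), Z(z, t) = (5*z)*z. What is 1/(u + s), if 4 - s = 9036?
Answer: -4319/38981890 ≈ -0.00011080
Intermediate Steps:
s = -9032 (s = 4 - 1*9036 = 4 - 9036 = -9032)
Z(z, t) = 5*z²
u = 27318/4319 (u = (5*(-69)² + 3513)/(1187 + 3132) = (5*4761 + 3513)/4319 = (23805 + 3513)*(1/4319) = 27318*(1/4319) = 27318/4319 ≈ 6.3251)
1/(u + s) = 1/(27318/4319 - 9032) = 1/(-38981890/4319) = -4319/38981890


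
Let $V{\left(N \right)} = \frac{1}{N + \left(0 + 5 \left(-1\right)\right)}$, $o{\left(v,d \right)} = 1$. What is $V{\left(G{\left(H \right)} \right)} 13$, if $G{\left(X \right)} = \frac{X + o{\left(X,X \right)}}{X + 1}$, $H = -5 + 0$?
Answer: $- \frac{13}{4} \approx -3.25$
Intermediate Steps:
$H = -5$
$G{\left(X \right)} = 1$ ($G{\left(X \right)} = \frac{X + 1}{X + 1} = \frac{1 + X}{1 + X} = 1$)
$V{\left(N \right)} = \frac{1}{-5 + N}$ ($V{\left(N \right)} = \frac{1}{N + \left(0 - 5\right)} = \frac{1}{N - 5} = \frac{1}{-5 + N}$)
$V{\left(G{\left(H \right)} \right)} 13 = \frac{1}{-5 + 1} \cdot 13 = \frac{1}{-4} \cdot 13 = \left(- \frac{1}{4}\right) 13 = - \frac{13}{4}$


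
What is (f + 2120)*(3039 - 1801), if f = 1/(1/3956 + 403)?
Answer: 4184259544168/1594269 ≈ 2.6246e+6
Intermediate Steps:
f = 3956/1594269 (f = 1/(1/3956 + 403) = 1/(1594269/3956) = 3956/1594269 ≈ 0.0024814)
(f + 2120)*(3039 - 1801) = (3956/1594269 + 2120)*(3039 - 1801) = (3379854236/1594269)*1238 = 4184259544168/1594269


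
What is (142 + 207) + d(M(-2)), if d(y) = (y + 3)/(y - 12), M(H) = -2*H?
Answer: 2785/8 ≈ 348.13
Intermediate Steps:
d(y) = (3 + y)/(-12 + y)
(142 + 207) + d(M(-2)) = (142 + 207) + (3 - 2*(-2))/(-12 - 2*(-2)) = 349 + (3 + 4)/(-12 + 4) = 349 + 7/(-8) = 349 - 1/8*7 = 349 - 7/8 = 2785/8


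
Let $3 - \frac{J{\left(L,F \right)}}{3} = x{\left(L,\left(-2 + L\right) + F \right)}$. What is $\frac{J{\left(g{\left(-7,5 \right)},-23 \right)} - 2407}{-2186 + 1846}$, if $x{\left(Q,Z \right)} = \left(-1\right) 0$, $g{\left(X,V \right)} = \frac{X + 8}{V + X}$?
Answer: $\frac{1199}{170} \approx 7.0529$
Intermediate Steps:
$g{\left(X,V \right)} = \frac{8 + X}{V + X}$
$x{\left(Q,Z \right)} = 0$
$J{\left(L,F \right)} = 9$ ($J{\left(L,F \right)} = 9 - 0 = 9 + 0 = 9$)
$\frac{J{\left(g{\left(-7,5 \right)},-23 \right)} - 2407}{-2186 + 1846} = \frac{9 - 2407}{-2186 + 1846} = - \frac{2398}{-340} = \left(-2398\right) \left(- \frac{1}{340}\right) = \frac{1199}{170}$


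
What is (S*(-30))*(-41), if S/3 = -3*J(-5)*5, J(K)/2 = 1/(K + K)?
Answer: 11070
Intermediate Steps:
J(K) = 1/K (J(K) = 2/(K + K) = 2/((2*K)) = 2*(1/(2*K)) = 1/K)
S = 9 (S = 3*(-3/(-5)*5) = 3*(-3*(-⅕)*5) = 3*((⅗)*5) = 3*3 = 9)
(S*(-30))*(-41) = (9*(-30))*(-41) = -270*(-41) = 11070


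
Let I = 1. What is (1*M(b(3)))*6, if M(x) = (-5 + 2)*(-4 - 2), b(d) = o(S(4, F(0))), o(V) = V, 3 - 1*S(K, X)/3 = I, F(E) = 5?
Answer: 108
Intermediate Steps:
S(K, X) = 6 (S(K, X) = 9 - 3*1 = 9 - 3 = 6)
b(d) = 6
M(x) = 18 (M(x) = -3*(-6) = 18)
(1*M(b(3)))*6 = (1*18)*6 = 18*6 = 108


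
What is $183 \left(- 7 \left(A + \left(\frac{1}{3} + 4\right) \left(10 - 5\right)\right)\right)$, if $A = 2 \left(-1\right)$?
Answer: $-25193$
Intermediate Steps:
$A = -2$
$183 \left(- 7 \left(A + \left(\frac{1}{3} + 4\right) \left(10 - 5\right)\right)\right) = 183 \left(- 7 \left(-2 + \left(\frac{1}{3} + 4\right) \left(10 - 5\right)\right)\right) = 183 \left(- 7 \left(-2 + \left(\frac{1}{3} + 4\right) 5\right)\right) = 183 \left(- 7 \left(-2 + \frac{13}{3} \cdot 5\right)\right) = 183 \left(- 7 \left(-2 + \frac{65}{3}\right)\right) = 183 \left(\left(-7\right) \frac{59}{3}\right) = 183 \left(- \frac{413}{3}\right) = -25193$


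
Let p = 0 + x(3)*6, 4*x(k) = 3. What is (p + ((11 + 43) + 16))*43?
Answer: 6407/2 ≈ 3203.5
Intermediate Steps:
x(k) = ¾ (x(k) = (¼)*3 = ¾)
p = 9/2 (p = 0 + (¾)*6 = 0 + 9/2 = 9/2 ≈ 4.5000)
(p + ((11 + 43) + 16))*43 = (9/2 + ((11 + 43) + 16))*43 = (9/2 + (54 + 16))*43 = (9/2 + 70)*43 = (149/2)*43 = 6407/2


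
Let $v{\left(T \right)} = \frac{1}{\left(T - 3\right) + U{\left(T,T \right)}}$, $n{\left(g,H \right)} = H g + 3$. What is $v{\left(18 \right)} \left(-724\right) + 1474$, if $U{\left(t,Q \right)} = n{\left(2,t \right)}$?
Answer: $\frac{39436}{27} \approx 1460.6$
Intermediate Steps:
$n{\left(g,H \right)} = 3 + H g$
$U{\left(t,Q \right)} = 3 + 2 t$ ($U{\left(t,Q \right)} = 3 + t 2 = 3 + 2 t$)
$v{\left(T \right)} = \frac{1}{3 T}$ ($v{\left(T \right)} = \frac{1}{\left(T - 3\right) + \left(3 + 2 T\right)} = \frac{1}{\left(-3 + T\right) + \left(3 + 2 T\right)} = \frac{1}{3 T}$)
$v{\left(18 \right)} \left(-724\right) + 1474 = \frac{1}{3 \cdot 18} \left(-724\right) + 1474 = \frac{1}{3} \cdot \frac{1}{18} \left(-724\right) + 1474 = \frac{1}{54} \left(-724\right) + 1474 = - \frac{362}{27} + 1474 = \frac{39436}{27}$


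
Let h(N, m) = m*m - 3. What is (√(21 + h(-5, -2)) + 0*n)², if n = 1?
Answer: 22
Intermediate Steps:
h(N, m) = -3 + m² (h(N, m) = m² - 3 = -3 + m²)
(√(21 + h(-5, -2)) + 0*n)² = (√(21 + (-3 + (-2)²)) + 0*1)² = (√(21 + (-3 + 4)) + 0)² = (√(21 + 1) + 0)² = (√22 + 0)² = (√22)² = 22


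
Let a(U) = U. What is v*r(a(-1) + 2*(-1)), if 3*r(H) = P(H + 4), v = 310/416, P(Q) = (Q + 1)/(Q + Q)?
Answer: 155/624 ≈ 0.24840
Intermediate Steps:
P(Q) = (1 + Q)/(2*Q) (P(Q) = (1 + Q)/((2*Q)) = (1 + Q)*(1/(2*Q)) = (1 + Q)/(2*Q))
v = 155/208 (v = 310*(1/416) = 155/208 ≈ 0.74519)
r(H) = (5 + H)/(6*(4 + H)) (r(H) = ((1 + (H + 4))/(2*(H + 4)))/3 = ((1 + (4 + H))/(2*(4 + H)))/3 = ((5 + H)/(2*(4 + H)))/3 = (5 + H)/(6*(4 + H)))
v*r(a(-1) + 2*(-1)) = 155*((5 + (-1 + 2*(-1)))/(6*(4 + (-1 + 2*(-1)))))/208 = 155*((5 + (-1 - 2))/(6*(4 + (-1 - 2))))/208 = 155*((5 - 3)/(6*(4 - 3)))/208 = 155*((⅙)*2/1)/208 = 155*((⅙)*1*2)/208 = (155/208)*(⅓) = 155/624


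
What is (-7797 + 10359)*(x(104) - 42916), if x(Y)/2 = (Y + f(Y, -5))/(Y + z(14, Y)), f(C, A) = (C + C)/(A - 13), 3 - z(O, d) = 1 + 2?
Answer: -329838712/3 ≈ -1.0995e+8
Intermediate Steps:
z(O, d) = 0 (z(O, d) = 3 - (1 + 2) = 3 - 1*3 = 3 - 3 = 0)
f(C, A) = 2*C/(-13 + A) (f(C, A) = (2*C)/(-13 + A) = 2*C/(-13 + A))
x(Y) = 16/9 (x(Y) = 2*((Y + 2*Y/(-13 - 5))/(Y + 0)) = 2*((Y + 2*Y/(-18))/Y) = 2*((Y + 2*Y*(-1/18))/Y) = 2*((Y - Y/9)/Y) = 2*((8*Y/9)/Y) = 2*(8/9) = 16/9)
(-7797 + 10359)*(x(104) - 42916) = (-7797 + 10359)*(16/9 - 42916) = 2562*(-386228/9) = -329838712/3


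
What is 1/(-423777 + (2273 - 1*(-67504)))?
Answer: -1/354000 ≈ -2.8249e-6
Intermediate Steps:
1/(-423777 + (2273 - 1*(-67504))) = 1/(-423777 + (2273 + 67504)) = 1/(-423777 + 69777) = 1/(-354000) = -1/354000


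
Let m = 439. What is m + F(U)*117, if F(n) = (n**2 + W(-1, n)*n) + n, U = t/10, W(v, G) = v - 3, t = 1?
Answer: 40507/100 ≈ 405.07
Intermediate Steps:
W(v, G) = -3 + v
U = 1/10 ≈ 0.10000
F(n) = n**2 - 3*n (F(n) = (n**2 + (-3 - 1)*n) + n = (n**2 - 4*n) + n = n**2 - 3*n)
m + F(U)*117 = 439 + ((-3 + 1/10)/10)*117 = 439 + ((1/10)*(-29/10))*117 = 439 - 29/100*117 = 439 - 3393/100 = 40507/100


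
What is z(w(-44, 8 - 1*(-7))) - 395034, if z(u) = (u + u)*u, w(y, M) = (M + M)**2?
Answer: 1224966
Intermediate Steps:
w(y, M) = 4*M**2 (w(y, M) = (2*M)**2 = 4*M**2)
z(u) = 2*u**2 (z(u) = (2*u)*u = 2*u**2)
z(w(-44, 8 - 1*(-7))) - 395034 = 2*(4*(8 - 1*(-7))**2)**2 - 395034 = 2*(4*(8 + 7)**2)**2 - 395034 = 2*(4*15**2)**2 - 395034 = 2*(4*225)**2 - 395034 = 2*900**2 - 395034 = 2*810000 - 395034 = 1620000 - 395034 = 1224966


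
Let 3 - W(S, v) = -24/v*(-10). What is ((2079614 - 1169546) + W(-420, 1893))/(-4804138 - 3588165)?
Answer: -574254721/5295543193 ≈ -0.10844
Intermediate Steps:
W(S, v) = 3 - 240/v (W(S, v) = 3 - (-24/v)*(-10) = 3 - 240/v)
((2079614 - 1169546) + W(-420, 1893))/(-4804138 - 3588165) = ((2079614 - 1169546) + (3 - 240/1893))/(-4804138 - 3588165) = (910068 + (3 - 240*1/1893))/(-8392303) = (910068 + (3 - 80/631))*(-1/8392303) = (910068 + 1813/631)*(-1/8392303) = (574254721/631)*(-1/8392303) = -574254721/5295543193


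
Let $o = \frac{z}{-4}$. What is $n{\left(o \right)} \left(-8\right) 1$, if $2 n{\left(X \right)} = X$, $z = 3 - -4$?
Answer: $7$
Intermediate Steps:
$z = 7$ ($z = 3 + 4 = 7$)
$o = - \frac{7}{4}$ ($o = \frac{7}{-4} = 7 \left(- \frac{1}{4}\right) = - \frac{7}{4} \approx -1.75$)
$n{\left(X \right)} = \frac{X}{2}$
$n{\left(o \right)} \left(-8\right) 1 = \frac{1}{2} \left(- \frac{7}{4}\right) \left(-8\right) 1 = \left(- \frac{7}{8}\right) \left(-8\right) 1 = 7 \cdot 1 = 7$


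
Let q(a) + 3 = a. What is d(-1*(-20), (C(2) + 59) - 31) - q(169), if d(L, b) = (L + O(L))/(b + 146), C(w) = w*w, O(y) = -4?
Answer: -14766/89 ≈ -165.91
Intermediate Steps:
q(a) = -3 + a
C(w) = w**2
d(L, b) = (-4 + L)/(146 + b) (d(L, b) = (L - 4)/(b + 146) = (-4 + L)/(146 + b))
d(-1*(-20), (C(2) + 59) - 31) - q(169) = (-4 - 1*(-20))/(146 + ((2**2 + 59) - 31)) - (-3 + 169) = (-4 + 20)/(146 + ((4 + 59) - 31)) - 1*166 = 16/(146 + (63 - 31)) - 166 = 16/(146 + 32) - 166 = 16/178 - 166 = (1/178)*16 - 166 = 8/89 - 166 = -14766/89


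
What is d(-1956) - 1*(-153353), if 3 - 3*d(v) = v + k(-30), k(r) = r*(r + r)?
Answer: 153406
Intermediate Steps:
k(r) = 2*r² (k(r) = r*(2*r) = 2*r²)
d(v) = -599 - v/3 (d(v) = 1 - (v + 2*(-30)²)/3 = 1 - (v + 2*900)/3 = 1 - (v + 1800)/3 = 1 - (1800 + v)/3 = 1 + (-600 - v/3) = -599 - v/3)
d(-1956) - 1*(-153353) = (-599 - ⅓*(-1956)) - 1*(-153353) = (-599 + 652) + 153353 = 53 + 153353 = 153406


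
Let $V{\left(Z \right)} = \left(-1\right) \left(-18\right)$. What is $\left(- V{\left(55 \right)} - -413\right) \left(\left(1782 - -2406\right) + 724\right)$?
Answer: $1940240$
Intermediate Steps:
$V{\left(Z \right)} = 18$
$\left(- V{\left(55 \right)} - -413\right) \left(\left(1782 - -2406\right) + 724\right) = \left(\left(-1\right) 18 - -413\right) \left(\left(1782 - -2406\right) + 724\right) = \left(-18 + \left(-1948 + 2361\right)\right) \left(\left(1782 + 2406\right) + 724\right) = \left(-18 + 413\right) \left(4188 + 724\right) = 395 \cdot 4912 = 1940240$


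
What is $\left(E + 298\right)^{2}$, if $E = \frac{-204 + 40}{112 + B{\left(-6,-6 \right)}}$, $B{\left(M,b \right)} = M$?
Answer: $\frac{246866944}{2809} \approx 87884.0$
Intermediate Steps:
$E = - \frac{82}{53}$ ($E = \frac{-204 + 40}{112 - 6} = - \frac{164}{106} = \left(-164\right) \frac{1}{106} = - \frac{82}{53} \approx -1.5472$)
$\left(E + 298\right)^{2} = \left(- \frac{82}{53} + 298\right)^{2} = \left(\frac{15712}{53}\right)^{2} = \frac{246866944}{2809}$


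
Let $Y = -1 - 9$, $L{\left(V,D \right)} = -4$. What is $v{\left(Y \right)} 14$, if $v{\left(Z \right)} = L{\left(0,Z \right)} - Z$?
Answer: $84$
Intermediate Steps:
$Y = -10$ ($Y = -1 - 9 = -10$)
$v{\left(Z \right)} = -4 - Z$
$v{\left(Y \right)} 14 = \left(-4 - -10\right) 14 = \left(-4 + 10\right) 14 = 6 \cdot 14 = 84$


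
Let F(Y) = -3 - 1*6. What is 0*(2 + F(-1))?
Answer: 0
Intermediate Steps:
F(Y) = -9 (F(Y) = -3 - 6 = -9)
0*(2 + F(-1)) = 0*(2 - 9) = 0*(-7) = 0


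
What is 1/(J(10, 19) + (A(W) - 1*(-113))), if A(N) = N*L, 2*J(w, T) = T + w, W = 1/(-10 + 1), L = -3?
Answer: 6/767 ≈ 0.0078227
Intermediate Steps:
W = -⅑ (W = 1/(-9) = -⅑ ≈ -0.11111)
J(w, T) = T/2 + w/2 (J(w, T) = (T + w)/2 = T/2 + w/2)
A(N) = -3*N (A(N) = N*(-3) = -3*N)
1/(J(10, 19) + (A(W) - 1*(-113))) = 1/(((½)*19 + (½)*10) + (-3*(-⅑) - 1*(-113))) = 1/((19/2 + 5) + (⅓ + 113)) = 1/(29/2 + 340/3) = 1/(767/6) = 6/767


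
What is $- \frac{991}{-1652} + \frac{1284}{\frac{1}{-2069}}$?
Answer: $- \frac{4388695601}{1652} \approx -2.6566 \cdot 10^{6}$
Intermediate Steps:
$- \frac{991}{-1652} + \frac{1284}{\frac{1}{-2069}} = \left(-991\right) \left(- \frac{1}{1652}\right) + \frac{1284}{- \frac{1}{2069}} = \frac{991}{1652} + 1284 \left(-2069\right) = \frac{991}{1652} - 2656596 = - \frac{4388695601}{1652}$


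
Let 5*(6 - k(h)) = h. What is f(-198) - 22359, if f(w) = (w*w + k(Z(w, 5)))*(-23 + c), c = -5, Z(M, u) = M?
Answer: -5606739/5 ≈ -1.1213e+6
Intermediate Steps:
k(h) = 6 - h/5
f(w) = -168 - 28*w² + 28*w/5 (f(w) = (w*w + (6 - w/5))*(-23 - 5) = (w² + (6 - w/5))*(-28) = (6 + w² - w/5)*(-28) = -168 - 28*w² + 28*w/5)
f(-198) - 22359 = (-168 - 28*(-198)² + (28/5)*(-198)) - 22359 = (-168 - 28*39204 - 5544/5) - 22359 = (-168 - 1097712 - 5544/5) - 22359 = -5494944/5 - 22359 = -5606739/5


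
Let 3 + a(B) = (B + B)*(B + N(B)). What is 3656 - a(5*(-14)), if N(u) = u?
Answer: -15941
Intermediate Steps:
a(B) = -3 + 4*B² (a(B) = -3 + (B + B)*(B + B) = -3 + (2*B)*(2*B) = -3 + 4*B²)
3656 - a(5*(-14)) = 3656 - (-3 + 4*(5*(-14))²) = 3656 - (-3 + 4*(-70)²) = 3656 - (-3 + 4*4900) = 3656 - (-3 + 19600) = 3656 - 1*19597 = 3656 - 19597 = -15941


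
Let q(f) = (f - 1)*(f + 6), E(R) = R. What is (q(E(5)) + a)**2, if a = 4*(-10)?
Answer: 16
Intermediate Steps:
q(f) = (-1 + f)*(6 + f)
a = -40
(q(E(5)) + a)**2 = ((-6 + 5**2 + 5*5) - 40)**2 = ((-6 + 25 + 25) - 40)**2 = (44 - 40)**2 = 4**2 = 16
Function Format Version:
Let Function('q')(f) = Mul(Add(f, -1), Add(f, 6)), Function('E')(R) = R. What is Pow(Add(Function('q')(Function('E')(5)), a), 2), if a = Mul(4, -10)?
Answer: 16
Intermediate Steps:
Function('q')(f) = Mul(Add(-1, f), Add(6, f))
a = -40
Pow(Add(Function('q')(Function('E')(5)), a), 2) = Pow(Add(Add(-6, Pow(5, 2), Mul(5, 5)), -40), 2) = Pow(Add(Add(-6, 25, 25), -40), 2) = Pow(Add(44, -40), 2) = Pow(4, 2) = 16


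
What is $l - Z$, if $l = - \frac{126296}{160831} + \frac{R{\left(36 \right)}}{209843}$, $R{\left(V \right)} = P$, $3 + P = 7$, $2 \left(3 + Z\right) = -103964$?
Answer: $\frac{1754428755134801}{33749259533} \approx 51984.0$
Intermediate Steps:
$Z = -51985$ ($Z = -3 + \frac{1}{2} \left(-103964\right) = -3 - 51982 = -51985$)
$P = 4$ ($P = -3 + 7 = 4$)
$R{\left(V \right)} = 4$
$l = - \frac{26501688204}{33749259533}$ ($l = - \frac{126296}{160831} + \frac{4}{209843} = - \frac{26501688204}{33749259533} \approx -0.78525$)
$l - Z = - \frac{26501688204}{33749259533} - -51985 = - \frac{26501688204}{33749259533} + 51985 = \frac{1754428755134801}{33749259533}$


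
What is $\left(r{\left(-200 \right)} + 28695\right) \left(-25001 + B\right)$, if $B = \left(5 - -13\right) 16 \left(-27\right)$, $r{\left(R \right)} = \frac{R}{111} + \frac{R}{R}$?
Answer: $- \frac{104396580512}{111} \approx -9.4051 \cdot 10^{8}$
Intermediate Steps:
$r{\left(R \right)} = 1 + \frac{R}{111}$ ($r{\left(R \right)} = R \frac{1}{111} + 1 = \frac{R}{111} + 1 = 1 + \frac{R}{111}$)
$B = -7776$ ($B = \left(5 + 13\right) 16 \left(-27\right) = 18 \cdot 16 \left(-27\right) = 288 \left(-27\right) = -7776$)
$\left(r{\left(-200 \right)} + 28695\right) \left(-25001 + B\right) = \left(\left(1 + \frac{1}{111} \left(-200\right)\right) + 28695\right) \left(-25001 - 7776\right) = \left(\left(1 - \frac{200}{111}\right) + 28695\right) \left(-32777\right) = \left(- \frac{89}{111} + 28695\right) \left(-32777\right) = \frac{3185056}{111} \left(-32777\right) = - \frac{104396580512}{111}$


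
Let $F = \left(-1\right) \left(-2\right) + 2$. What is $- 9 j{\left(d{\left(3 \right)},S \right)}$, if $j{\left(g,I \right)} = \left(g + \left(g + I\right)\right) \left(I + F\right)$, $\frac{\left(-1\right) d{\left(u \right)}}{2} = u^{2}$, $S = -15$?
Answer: $-5049$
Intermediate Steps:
$d{\left(u \right)} = - 2 u^{2}$
$F = 4$ ($F = 2 + 2 = 4$)
$j{\left(g,I \right)} = \left(4 + I\right) \left(I + 2 g\right)$ ($j{\left(g,I \right)} = \left(g + \left(g + I\right)\right) \left(I + 4\right) = \left(g + \left(I + g\right)\right) \left(4 + I\right) = \left(I + 2 g\right) \left(4 + I\right) = \left(4 + I\right) \left(I + 2 g\right)$)
$- 9 j{\left(d{\left(3 \right)},S \right)} = - 9 \left(\left(-15\right)^{2} + 4 \left(-15\right) + 8 \left(- 2 \cdot 3^{2}\right) + 2 \left(-15\right) \left(- 2 \cdot 3^{2}\right)\right) = - 9 \left(225 - 60 + 8 \left(\left(-2\right) 9\right) + 2 \left(-15\right) \left(\left(-2\right) 9\right)\right) = - 9 \left(225 - 60 + 8 \left(-18\right) + 2 \left(-15\right) \left(-18\right)\right) = - 9 \left(225 - 60 - 144 + 540\right) = \left(-9\right) 561 = -5049$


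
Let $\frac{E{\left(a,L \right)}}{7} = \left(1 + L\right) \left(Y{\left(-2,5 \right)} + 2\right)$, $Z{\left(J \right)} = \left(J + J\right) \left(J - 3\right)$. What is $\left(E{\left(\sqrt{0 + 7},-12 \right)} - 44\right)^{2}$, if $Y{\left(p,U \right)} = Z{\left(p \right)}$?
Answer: $3020644$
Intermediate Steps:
$Z{\left(J \right)} = 2 J \left(-3 + J\right)$
$Y{\left(p,U \right)} = 2 p \left(-3 + p\right)$
$E{\left(a,L \right)} = 154 + 154 L$ ($E{\left(a,L \right)} = 7 \left(1 + L\right) \left(2 \left(-2\right) \left(-3 - 2\right) + 2\right) = 7 \left(1 + L\right) \left(2 \left(-2\right) \left(-5\right) + 2\right) = 7 \left(1 + L\right) \left(20 + 2\right) = 7 \left(1 + L\right) 22 = 7 \left(22 + 22 L\right) = 154 + 154 L$)
$\left(E{\left(\sqrt{0 + 7},-12 \right)} - 44\right)^{2} = \left(\left(154 + 154 \left(-12\right)\right) - 44\right)^{2} = \left(\left(154 - 1848\right) - 44\right)^{2} = \left(-1694 - 44\right)^{2} = \left(-1738\right)^{2} = 3020644$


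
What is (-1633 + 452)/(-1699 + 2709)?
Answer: -1181/1010 ≈ -1.1693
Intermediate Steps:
(-1633 + 452)/(-1699 + 2709) = -1181/1010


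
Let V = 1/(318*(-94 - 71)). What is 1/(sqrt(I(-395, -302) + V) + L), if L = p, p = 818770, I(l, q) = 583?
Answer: 42960861900/35175064867272991 - 3*sqrt(178339752470)/35175064867272991 ≈ 1.2213e-6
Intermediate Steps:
V = -1/52470 (V = 1/(318*(-165)) = 1/(-52470) = -1/52470 ≈ -1.9058e-5)
L = 818770
1/(sqrt(I(-395, -302) + V) + L) = 1/(sqrt(583 - 1/52470) + 818770) = 1/(sqrt(30590009/52470) + 818770) = 1/(sqrt(178339752470)/17490 + 818770) = 1/(818770 + sqrt(178339752470)/17490)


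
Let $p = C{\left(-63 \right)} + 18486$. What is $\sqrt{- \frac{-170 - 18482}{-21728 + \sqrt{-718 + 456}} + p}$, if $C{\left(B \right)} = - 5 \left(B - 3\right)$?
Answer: $2 \sqrt{\frac{102203849 - 4704 i \sqrt{262}}{21728 - i \sqrt{262}}} \approx 137.17 - 2.3311 \cdot 10^{-6} i$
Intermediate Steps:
$C{\left(B \right)} = 15 - 5 B$ ($C{\left(B \right)} = - 5 \left(-3 + B\right) = 15 - 5 B$)
$p = 18816$ ($p = \left(15 - -315\right) + 18486 = \left(15 + 315\right) + 18486 = 330 + 18486 = 18816$)
$\sqrt{- \frac{-170 - 18482}{-21728 + \sqrt{-718 + 456}} + p} = \sqrt{- \frac{-170 - 18482}{-21728 + \sqrt{-718 + 456}} + 18816} = \sqrt{- \frac{-18652}{-21728 + \sqrt{-262}} + 18816} = \sqrt{- \frac{-18652}{-21728 + i \sqrt{262}} + 18816} = \sqrt{\frac{18652}{-21728 + i \sqrt{262}} + 18816} = \sqrt{18816 + \frac{18652}{-21728 + i \sqrt{262}}}$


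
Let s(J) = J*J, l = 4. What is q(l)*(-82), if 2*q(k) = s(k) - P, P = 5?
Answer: -451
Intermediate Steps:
s(J) = J²
q(k) = -5/2 + k²/2 (q(k) = (k² - 1*5)/2 = (k² - 5)/2 = (-5 + k²)/2 = -5/2 + k²/2)
q(l)*(-82) = (-5/2 + (½)*4²)*(-82) = (-5/2 + (½)*16)*(-82) = (-5/2 + 8)*(-82) = (11/2)*(-82) = -451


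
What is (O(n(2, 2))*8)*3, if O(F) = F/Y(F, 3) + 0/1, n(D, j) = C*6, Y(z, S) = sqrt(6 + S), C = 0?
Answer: 0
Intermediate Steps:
n(D, j) = 0 (n(D, j) = 0*6 = 0)
O(F) = F/3 (O(F) = F/(sqrt(6 + 3)) + 0/1 = F/(sqrt(9)) + 0*1 = F/3 + 0 = F/3)
(O(n(2, 2))*8)*3 = (((1/3)*0)*8)*3 = (0*8)*3 = 0*3 = 0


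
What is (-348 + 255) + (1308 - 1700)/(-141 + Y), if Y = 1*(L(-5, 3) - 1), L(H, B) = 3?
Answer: -12535/139 ≈ -90.180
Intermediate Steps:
Y = 2 (Y = 1*(3 - 1) = 1*2 = 2)
(-348 + 255) + (1308 - 1700)/(-141 + Y) = (-348 + 255) + (1308 - 1700)/(-141 + 2) = -93 - 392/(-139) = -93 - 392*(-1/139) = -93 + 392/139 = -12535/139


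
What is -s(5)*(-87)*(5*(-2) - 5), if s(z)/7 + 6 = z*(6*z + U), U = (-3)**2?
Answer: -1726515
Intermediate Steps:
U = 9
s(z) = -42 + 7*z*(9 + 6*z) (s(z) = -42 + 7*(z*(6*z + 9)) = -42 + 7*(z*(9 + 6*z)) = -42 + 7*z*(9 + 6*z))
-s(5)*(-87)*(5*(-2) - 5) = -(-42 + 42*5**2 + 63*5)*(-87)*(5*(-2) - 5) = -(-42 + 42*25 + 315)*(-87)*(-10 - 5) = -(-42 + 1050 + 315)*(-87)*(-15) = -1323*(-87)*(-15) = -(-115101)*(-15) = -1*1726515 = -1726515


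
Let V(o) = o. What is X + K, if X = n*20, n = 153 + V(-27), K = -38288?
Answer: -35768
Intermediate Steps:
n = 126 (n = 153 - 27 = 126)
X = 2520 (X = 126*20 = 2520)
X + K = 2520 - 38288 = -35768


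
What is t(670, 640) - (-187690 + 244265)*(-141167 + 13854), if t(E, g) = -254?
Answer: 7202732721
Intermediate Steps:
t(670, 640) - (-187690 + 244265)*(-141167 + 13854) = -254 - (-187690 + 244265)*(-141167 + 13854) = -254 - 56575*(-127313) = -254 - 1*(-7202732975) = -254 + 7202732975 = 7202732721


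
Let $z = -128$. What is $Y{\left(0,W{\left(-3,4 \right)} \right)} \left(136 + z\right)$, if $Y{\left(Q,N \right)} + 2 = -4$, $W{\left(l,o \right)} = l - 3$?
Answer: $-48$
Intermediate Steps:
$W{\left(l,o \right)} = -3 + l$ ($W{\left(l,o \right)} = l - 3 = -3 + l$)
$Y{\left(Q,N \right)} = -6$ ($Y{\left(Q,N \right)} = -2 - 4 = -6$)
$Y{\left(0,W{\left(-3,4 \right)} \right)} \left(136 + z\right) = - 6 \left(136 - 128\right) = \left(-6\right) 8 = -48$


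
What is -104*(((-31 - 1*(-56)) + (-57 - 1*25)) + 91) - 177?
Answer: -3713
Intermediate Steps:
-104*(((-31 - 1*(-56)) + (-57 - 1*25)) + 91) - 177 = -104*(((-31 + 56) + (-57 - 25)) + 91) - 177 = -104*((25 - 82) + 91) - 177 = -104*(-57 + 91) - 177 = -104*34 - 177 = -3536 - 177 = -3713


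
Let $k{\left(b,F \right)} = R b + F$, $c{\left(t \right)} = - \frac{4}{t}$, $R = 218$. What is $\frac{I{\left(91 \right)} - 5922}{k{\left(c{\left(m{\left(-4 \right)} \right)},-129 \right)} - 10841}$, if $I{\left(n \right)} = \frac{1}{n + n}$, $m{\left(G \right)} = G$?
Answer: $\frac{1077803}{1956864} \approx 0.55078$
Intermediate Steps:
$I{\left(n \right)} = \frac{1}{2 n}$
$k{\left(b,F \right)} = F + 218 b$ ($k{\left(b,F \right)} = 218 b + F = F + 218 b$)
$\frac{I{\left(91 \right)} - 5922}{k{\left(c{\left(m{\left(-4 \right)} \right)},-129 \right)} - 10841} = \frac{\frac{1}{2 \cdot 91} - 5922}{\left(-129 + 218 \left(- \frac{4}{-4}\right)\right) - 10841} = \frac{\frac{1}{2} \cdot \frac{1}{91} - 5922}{\left(-129 + 218 \left(\left(-4\right) \left(- \frac{1}{4}\right)\right)\right) - 10841} = \frac{\frac{1}{182} - 5922}{\left(-129 + 218 \cdot 1\right) - 10841} = - \frac{1077803}{182 \left(\left(-129 + 218\right) - 10841\right)} = - \frac{1077803}{182 \left(89 - 10841\right)} = - \frac{1077803}{182 \left(-10752\right)} = \left(- \frac{1077803}{182}\right) \left(- \frac{1}{10752}\right) = \frac{1077803}{1956864}$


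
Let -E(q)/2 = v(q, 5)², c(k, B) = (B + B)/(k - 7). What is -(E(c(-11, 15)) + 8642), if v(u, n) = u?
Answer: -77728/9 ≈ -8636.4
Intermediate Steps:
c(k, B) = 2*B/(-7 + k) (c(k, B) = (2*B)/(-7 + k) = 2*B/(-7 + k))
E(q) = -2*q²
-(E(c(-11, 15)) + 8642) = -(-2*900/(-7 - 11)² + 8642) = -(-2*(2*15/(-18))² + 8642) = -(-2*(2*15*(-1/18))² + 8642) = -(-2*(-5/3)² + 8642) = -(-2*25/9 + 8642) = -(-50/9 + 8642) = -1*77728/9 = -77728/9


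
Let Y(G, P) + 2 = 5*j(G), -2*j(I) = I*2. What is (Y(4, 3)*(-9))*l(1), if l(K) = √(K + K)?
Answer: 198*√2 ≈ 280.01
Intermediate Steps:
j(I) = -I (j(I) = -I*2/2 = -I)
Y(G, P) = -2 - 5*G (Y(G, P) = -2 + 5*(-G) = -2 - 5*G)
l(K) = √2*√K (l(K) = √(2*K) = √2*√K)
(Y(4, 3)*(-9))*l(1) = ((-2 - 5*4)*(-9))*(√2*√1) = ((-2 - 20)*(-9))*(√2*1) = (-22*(-9))*√2 = 198*√2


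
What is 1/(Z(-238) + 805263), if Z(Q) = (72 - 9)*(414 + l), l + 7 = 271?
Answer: 1/847977 ≈ 1.1793e-6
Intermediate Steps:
l = 264 (l = -7 + 271 = 264)
Z(Q) = 42714 (Z(Q) = (72 - 9)*(414 + 264) = 63*678 = 42714)
1/(Z(-238) + 805263) = 1/(42714 + 805263) = 1/847977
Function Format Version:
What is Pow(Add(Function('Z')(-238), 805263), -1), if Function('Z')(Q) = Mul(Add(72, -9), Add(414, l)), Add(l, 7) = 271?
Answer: Rational(1, 847977) ≈ 1.1793e-6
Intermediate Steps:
l = 264 (l = Add(-7, 271) = 264)
Function('Z')(Q) = 42714 (Function('Z')(Q) = Mul(Add(72, -9), Add(414, 264)) = Mul(63, 678) = 42714)
Pow(Add(Function('Z')(-238), 805263), -1) = Pow(Add(42714, 805263), -1) = Pow(847977, -1) = Rational(1, 847977)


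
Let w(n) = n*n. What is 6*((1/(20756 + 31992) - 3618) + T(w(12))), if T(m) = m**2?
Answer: 2708820795/26374 ≈ 1.0271e+5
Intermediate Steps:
w(n) = n**2
6*((1/(20756 + 31992) - 3618) + T(w(12))) = 6*((1/(20756 + 31992) - 3618) + (12**2)**2) = 6*((1/52748 - 3618) + 144**2) = 6*((1/52748 - 3618) + 20736) = 6*(-190842263/52748 + 20736) = 6*(902940265/52748) = 2708820795/26374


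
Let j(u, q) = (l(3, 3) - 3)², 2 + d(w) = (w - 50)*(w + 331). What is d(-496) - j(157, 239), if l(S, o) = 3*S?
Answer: 90052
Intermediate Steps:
d(w) = -2 + (-50 + w)*(331 + w) (d(w) = -2 + (w - 50)*(w + 331) = -2 + (-50 + w)*(331 + w))
j(u, q) = 36 (j(u, q) = (3*3 - 3)² = (9 - 3)² = 6² = 36)
d(-496) - j(157, 239) = (-16552 + (-496)² + 281*(-496)) - 1*36 = (-16552 + 246016 - 139376) - 36 = 90088 - 36 = 90052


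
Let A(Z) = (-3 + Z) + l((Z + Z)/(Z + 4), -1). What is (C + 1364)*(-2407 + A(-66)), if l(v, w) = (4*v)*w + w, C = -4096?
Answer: 210503332/31 ≈ 6.7904e+6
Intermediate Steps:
l(v, w) = w + 4*v*w (l(v, w) = 4*v*w + w = w + 4*v*w)
A(Z) = -4 + Z - 8*Z/(4 + Z) (A(Z) = (-3 + Z) - (1 + 4*((Z + Z)/(Z + 4))) = (-3 + Z) - (1 + 4*((2*Z)/(4 + Z))) = (-3 + Z) - (1 + 4*(2*Z/(4 + Z))) = (-3 + Z) - (1 + 8*Z/(4 + Z)) = (-3 + Z) + (-1 - 8*Z/(4 + Z)) = -4 + Z - 8*Z/(4 + Z))
(C + 1364)*(-2407 + A(-66)) = (-4096 + 1364)*(-2407 + (-16 + (-66)² - 8*(-66))/(4 - 66)) = -2732*(-2407 + (-16 + 4356 + 528)/(-62)) = -2732*(-2407 - 1/62*4868) = -2732*(-2407 - 2434/31) = -2732*(-77051/31) = 210503332/31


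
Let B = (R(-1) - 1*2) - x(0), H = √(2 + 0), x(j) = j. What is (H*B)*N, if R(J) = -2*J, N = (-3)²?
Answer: 0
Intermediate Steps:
N = 9
H = √2 ≈ 1.4142
B = 0 (B = (-2*(-1) - 1*2) - 1*0 = (2 - 2) + 0 = 0 + 0 = 0)
(H*B)*N = (√2*0)*9 = 0*9 = 0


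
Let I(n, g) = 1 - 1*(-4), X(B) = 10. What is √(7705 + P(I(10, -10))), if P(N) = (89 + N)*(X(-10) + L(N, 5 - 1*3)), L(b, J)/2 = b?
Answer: 3*√1065 ≈ 97.903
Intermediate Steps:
L(b, J) = 2*b
I(n, g) = 5 (I(n, g) = 1 + 4 = 5)
P(N) = (10 + 2*N)*(89 + N) (P(N) = (89 + N)*(10 + 2*N) = (10 + 2*N)*(89 + N))
√(7705 + P(I(10, -10))) = √(7705 + (890 + 2*5² + 188*5)) = √(7705 + (890 + 2*25 + 940)) = √(7705 + (890 + 50 + 940)) = √(7705 + 1880) = √9585 = 3*√1065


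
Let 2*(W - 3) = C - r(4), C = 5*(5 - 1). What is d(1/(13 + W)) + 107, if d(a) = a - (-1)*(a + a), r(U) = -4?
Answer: 2999/28 ≈ 107.11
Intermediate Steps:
C = 20 (C = 5*4 = 20)
W = 15 (W = 3 + (20 - 1*(-4))/2 = 3 + (20 + 4)/2 = 3 + (½)*24 = 3 + 12 = 15)
d(a) = 3*a (d(a) = a - (-1)*2*a = a - (-2)*a = a + 2*a = 3*a)
d(1/(13 + W)) + 107 = 3/(13 + 15) + 107 = 3/28 + 107 = 2999/28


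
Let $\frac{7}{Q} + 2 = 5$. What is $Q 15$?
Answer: $35$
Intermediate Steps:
$Q = \frac{7}{3}$ ($Q = \frac{7}{-2 + 5} = \frac{7}{3} \approx 2.3333$)
$Q 15 = \frac{7}{3} \cdot 15 = 35$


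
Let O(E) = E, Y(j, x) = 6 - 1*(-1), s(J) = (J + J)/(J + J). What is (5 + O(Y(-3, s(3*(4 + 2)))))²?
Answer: 144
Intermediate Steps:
s(J) = 1 (s(J) = (2*J)/((2*J)) = (2*J)*(1/(2*J)) = 1)
Y(j, x) = 7 (Y(j, x) = 6 + 1 = 7)
(5 + O(Y(-3, s(3*(4 + 2)))))² = (5 + 7)² = 12² = 144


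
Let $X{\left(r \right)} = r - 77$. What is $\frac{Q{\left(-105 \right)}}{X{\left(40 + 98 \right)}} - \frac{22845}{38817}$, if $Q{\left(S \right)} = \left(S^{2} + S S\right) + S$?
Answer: $\frac{283481840}{789279} \approx 359.17$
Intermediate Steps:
$X{\left(r \right)} = -77 + r$ ($X{\left(r \right)} = r - 77 = -77 + r$)
$Q{\left(S \right)} = S + 2 S^{2}$ ($Q{\left(S \right)} = \left(S^{2} + S^{2}\right) + S = 2 S^{2} + S = S + 2 S^{2}$)
$\frac{Q{\left(-105 \right)}}{X{\left(40 + 98 \right)}} - \frac{22845}{38817} = \frac{\left(-105\right) \left(1 + 2 \left(-105\right)\right)}{-77 + \left(40 + 98\right)} - \frac{22845}{38817} = \frac{\left(-105\right) \left(1 - 210\right)}{-77 + 138} - \frac{7615}{12939} = \frac{\left(-105\right) \left(-209\right)}{61} - \frac{7615}{12939} = 21945 \cdot \frac{1}{61} - \frac{7615}{12939} = \frac{21945}{61} - \frac{7615}{12939} = \frac{283481840}{789279}$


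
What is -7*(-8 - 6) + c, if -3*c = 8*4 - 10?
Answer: 272/3 ≈ 90.667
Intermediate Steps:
c = -22/3 (c = -(8*4 - 10)/3 = -(32 - 10)/3 = -⅓*22 = -22/3 ≈ -7.3333)
-7*(-8 - 6) + c = -7*(-8 - 6) - 22/3 = -7*(-14) - 22/3 = 98 - 22/3 = 272/3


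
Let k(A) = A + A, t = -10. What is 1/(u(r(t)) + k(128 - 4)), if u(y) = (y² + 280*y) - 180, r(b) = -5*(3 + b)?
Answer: 1/11093 ≈ 9.0147e-5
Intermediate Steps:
k(A) = 2*A
r(b) = -15 - 5*b
u(y) = -180 + y² + 280*y
1/(u(r(t)) + k(128 - 4)) = 1/((-180 + (-15 - 5*(-10))² + 280*(-15 - 5*(-10))) + 2*(128 - 4)) = 1/((-180 + (-15 + 50)² + 280*(-15 + 50)) + 2*124) = 1/((-180 + 35² + 280*35) + 248) = 1/((-180 + 1225 + 9800) + 248) = 1/(10845 + 248) = 1/11093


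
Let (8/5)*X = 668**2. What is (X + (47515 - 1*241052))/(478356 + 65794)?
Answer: 85353/544150 ≈ 0.15686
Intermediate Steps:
X = 278890 (X = (5/8)*668**2 = (5/8)*446224 = 278890)
(X + (47515 - 1*241052))/(478356 + 65794) = (278890 + (47515 - 1*241052))/(478356 + 65794) = (278890 + (47515 - 241052))/544150 = (278890 - 193537)*(1/544150) = 85353*(1/544150) = 85353/544150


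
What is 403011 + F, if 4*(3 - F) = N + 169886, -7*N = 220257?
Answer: 10315447/28 ≈ 3.6841e+5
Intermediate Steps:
N = -220257/7 (N = -⅐*220257 = -220257/7 ≈ -31465.)
F = -968861/28 (F = 3 - (-220257/7 + 169886)/4 = 3 - ¼*968945/7 = 3 - 968945/28 = -968861/28 ≈ -34602.)
403011 + F = 403011 - 968861/28 = 10315447/28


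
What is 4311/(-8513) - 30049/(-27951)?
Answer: 135310376/237946863 ≈ 0.56866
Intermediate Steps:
4311/(-8513) - 30049/(-27951) = 4311*(-1/8513) - 30049*(-1/27951) = -4311/8513 + 30049/27951 = 135310376/237946863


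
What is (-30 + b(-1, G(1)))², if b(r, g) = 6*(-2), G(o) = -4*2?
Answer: 1764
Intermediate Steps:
G(o) = -8
b(r, g) = -12
(-30 + b(-1, G(1)))² = (-30 - 12)² = (-42)² = 1764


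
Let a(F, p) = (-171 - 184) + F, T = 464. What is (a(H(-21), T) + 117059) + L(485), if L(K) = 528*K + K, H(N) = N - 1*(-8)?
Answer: 373256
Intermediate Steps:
H(N) = 8 + N (H(N) = N + 8 = 8 + N)
L(K) = 529*K
a(F, p) = -355 + F
(a(H(-21), T) + 117059) + L(485) = ((-355 + (8 - 21)) + 117059) + 529*485 = ((-355 - 13) + 117059) + 256565 = (-368 + 117059) + 256565 = 116691 + 256565 = 373256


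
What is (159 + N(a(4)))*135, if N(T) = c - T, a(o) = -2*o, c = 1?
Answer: 22680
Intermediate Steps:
N(T) = 1 - T
(159 + N(a(4)))*135 = (159 + (1 - (-2)*4))*135 = (159 + (1 - 1*(-8)))*135 = (159 + (1 + 8))*135 = (159 + 9)*135 = 168*135 = 22680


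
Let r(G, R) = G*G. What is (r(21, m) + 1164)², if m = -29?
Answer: 2576025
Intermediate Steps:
r(G, R) = G²
(r(21, m) + 1164)² = (21² + 1164)² = (441 + 1164)² = 1605² = 2576025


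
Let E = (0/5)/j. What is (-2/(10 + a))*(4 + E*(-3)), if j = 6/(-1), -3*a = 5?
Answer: -24/25 ≈ -0.96000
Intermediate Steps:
a = -5/3 (a = -⅓*5 = -5/3 ≈ -1.6667)
j = -6 (j = 6*(-1) = -6)
E = 0 (E = (0/5)/(-6) = (0*(⅕))*(-⅙) = 0*(-⅙) = 0)
(-2/(10 + a))*(4 + E*(-3)) = (-2/(10 - 5/3))*(4 + 0*(-3)) = (-2/(25/3))*(4 + 0) = ((3/25)*(-2))*4 = -6/25*4 = -24/25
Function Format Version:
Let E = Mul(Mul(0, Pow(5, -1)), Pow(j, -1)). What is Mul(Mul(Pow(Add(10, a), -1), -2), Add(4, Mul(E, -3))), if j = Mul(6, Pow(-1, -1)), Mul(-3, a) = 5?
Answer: Rational(-24, 25) ≈ -0.96000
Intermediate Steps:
a = Rational(-5, 3) (a = Mul(Rational(-1, 3), 5) = Rational(-5, 3) ≈ -1.6667)
j = -6 (j = Mul(6, -1) = -6)
E = 0 (E = Mul(Mul(0, Pow(5, -1)), Pow(-6, -1)) = Mul(Mul(0, Rational(1, 5)), Rational(-1, 6)) = Mul(0, Rational(-1, 6)) = 0)
Mul(Mul(Pow(Add(10, a), -1), -2), Add(4, Mul(E, -3))) = Mul(Mul(Pow(Add(10, Rational(-5, 3)), -1), -2), Add(4, Mul(0, -3))) = Mul(Mul(Pow(Rational(25, 3), -1), -2), Add(4, 0)) = Mul(Mul(Rational(3, 25), -2), 4) = Mul(Rational(-6, 25), 4) = Rational(-24, 25)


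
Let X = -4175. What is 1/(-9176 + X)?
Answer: -1/13351 ≈ -7.4901e-5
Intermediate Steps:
1/(-9176 + X) = 1/(-9176 - 4175) = 1/(-13351) = -1/13351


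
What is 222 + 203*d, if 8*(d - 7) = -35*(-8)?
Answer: 8748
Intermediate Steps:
d = 42 (d = 7 + (-35*(-8))/8 = 7 + (1/8)*280 = 7 + 35 = 42)
222 + 203*d = 222 + 203*42 = 222 + 8526 = 8748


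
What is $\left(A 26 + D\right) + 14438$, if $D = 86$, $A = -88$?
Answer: $12236$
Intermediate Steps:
$\left(A 26 + D\right) + 14438 = \left(\left(-88\right) 26 + 86\right) + 14438 = \left(-2288 + 86\right) + 14438 = -2202 + 14438 = 12236$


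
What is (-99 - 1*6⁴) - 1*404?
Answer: -1799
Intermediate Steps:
(-99 - 1*6⁴) - 1*404 = (-99 - 1*1296) - 404 = (-99 - 1296) - 404 = -1395 - 404 = -1799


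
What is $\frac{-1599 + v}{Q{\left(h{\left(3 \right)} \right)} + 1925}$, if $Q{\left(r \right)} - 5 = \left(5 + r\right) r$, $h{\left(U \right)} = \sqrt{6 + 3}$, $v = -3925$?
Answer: $- \frac{2762}{977} \approx -2.827$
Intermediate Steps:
$h{\left(U \right)} = 3$ ($h{\left(U \right)} = \sqrt{9} = 3$)
$Q{\left(r \right)} = 5 + r \left(5 + r\right)$ ($Q{\left(r \right)} = 5 + \left(5 + r\right) r = 5 + r \left(5 + r\right)$)
$\frac{-1599 + v}{Q{\left(h{\left(3 \right)} \right)} + 1925} = \frac{-1599 - 3925}{\left(5 + 3^{2} + 5 \cdot 3\right) + 1925} = - \frac{5524}{\left(5 + 9 + 15\right) + 1925} = - \frac{5524}{29 + 1925} = - \frac{5524}{1954} = \left(-5524\right) \frac{1}{1954} = - \frac{2762}{977}$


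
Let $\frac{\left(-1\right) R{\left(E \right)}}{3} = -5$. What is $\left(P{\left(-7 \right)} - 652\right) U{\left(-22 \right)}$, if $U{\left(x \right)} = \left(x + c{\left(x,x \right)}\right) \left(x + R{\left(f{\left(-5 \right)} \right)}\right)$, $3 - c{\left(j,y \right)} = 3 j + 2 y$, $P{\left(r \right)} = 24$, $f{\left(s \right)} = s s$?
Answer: $400036$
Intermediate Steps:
$f{\left(s \right)} = s^{2}$
$c{\left(j,y \right)} = 3 - 3 j - 2 y$ ($c{\left(j,y \right)} = 3 - \left(3 j + 2 y\right) = 3 - \left(2 y + 3 j\right) = 3 - 3 j - 2 y$)
$R{\left(E \right)} = 15$ ($R{\left(E \right)} = \left(-3\right) \left(-5\right) = 15$)
$U{\left(x \right)} = \left(3 - 4 x\right) \left(15 + x\right)$ ($U{\left(x \right)} = \left(x - \left(-3 + 5 x\right)\right) \left(x + 15\right) = \left(x - \left(-3 + 5 x\right)\right) \left(15 + x\right) = \left(3 - 4 x\right) \left(15 + x\right)$)
$\left(P{\left(-7 \right)} - 652\right) U{\left(-22 \right)} = \left(24 - 652\right) \left(45 - -1254 - 4 \left(-22\right)^{2}\right) = - 628 \left(45 + 1254 - 1936\right) = \left(-628\right) \left(-637\right) = 400036$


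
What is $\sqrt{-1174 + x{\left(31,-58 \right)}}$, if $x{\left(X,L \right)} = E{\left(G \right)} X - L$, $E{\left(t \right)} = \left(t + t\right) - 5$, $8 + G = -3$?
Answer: $3 i \sqrt{217} \approx 44.193 i$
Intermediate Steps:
$G = -11$ ($G = -8 - 3 = -11$)
$E{\left(t \right)} = -5 + 2 t$ ($E{\left(t \right)} = 2 t - 5 = -5 + 2 t$)
$x{\left(X,L \right)} = - L - 27 X$ ($x{\left(X,L \right)} = \left(-5 + 2 \left(-11\right)\right) X - L = \left(-5 - 22\right) X - L = - 27 X - L = - L - 27 X$)
$\sqrt{-1174 + x{\left(31,-58 \right)}} = \sqrt{-1174 - 779} = \sqrt{-1953} = 3 i \sqrt{217}$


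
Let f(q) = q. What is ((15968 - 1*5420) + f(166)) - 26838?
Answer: -16124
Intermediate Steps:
((15968 - 1*5420) + f(166)) - 26838 = ((15968 - 1*5420) + 166) - 26838 = ((15968 - 5420) + 166) - 26838 = (10548 + 166) - 26838 = 10714 - 26838 = -16124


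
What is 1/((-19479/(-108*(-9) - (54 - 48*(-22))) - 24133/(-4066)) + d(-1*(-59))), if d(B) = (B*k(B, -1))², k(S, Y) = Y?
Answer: 46759/169645743 ≈ 0.00027563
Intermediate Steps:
d(B) = B² (d(B) = (B*(-1))² = (-B)² = B²)
1/((-19479/(-108*(-9) - (54 - 48*(-22))) - 24133/(-4066)) + d(-1*(-59))) = 1/((-19479/(-108*(-9) - (54 - 48*(-22))) - 24133/(-4066)) + (-1*(-59))²) = 1/((-19479/(972 - (54 + 1056)) - 24133*(-1/4066)) + 59²) = 1/((-19479/(972 - 1*1110) + 24133/4066) + 3481) = 1/((-19479/(972 - 1110) + 24133/4066) + 3481) = 1/((-19479/(-138) + 24133/4066) + 3481) = 1/((-19479*(-1/138) + 24133/4066) + 3481) = 1/((6493/46 + 24133/4066) + 3481) = 1/(6877664/46759 + 3481) = 1/(169645743/46759) = 46759/169645743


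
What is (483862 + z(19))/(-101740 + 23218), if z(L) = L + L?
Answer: -80650/13087 ≈ -6.1626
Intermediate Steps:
z(L) = 2*L
(483862 + z(19))/(-101740 + 23218) = (483862 + 2*19)/(-101740 + 23218) = (483862 + 38)/(-78522) = 483900*(-1/78522) = -80650/13087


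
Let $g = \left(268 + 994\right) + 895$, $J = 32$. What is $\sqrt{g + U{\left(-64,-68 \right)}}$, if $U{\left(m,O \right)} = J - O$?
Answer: $\sqrt{2257} \approx 47.508$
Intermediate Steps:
$g = 2157$ ($g = 1262 + 895 = 2157$)
$U{\left(m,O \right)} = 32 - O$
$\sqrt{g + U{\left(-64,-68 \right)}} = \sqrt{2157 + \left(32 - -68\right)} = \sqrt{2157 + \left(32 + 68\right)} = \sqrt{2157 + 100} = \sqrt{2257}$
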